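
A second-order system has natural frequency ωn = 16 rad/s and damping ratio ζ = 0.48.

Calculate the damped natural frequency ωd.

ωd = ωn√(1 - ζ²) = 16√(1 - 0.48²) = 14.04 rad/s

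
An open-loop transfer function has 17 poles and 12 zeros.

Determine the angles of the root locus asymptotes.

n - m = 17 - 12 = 5. Angles: θk = (2k + 1)·180°/5 = 36°, 108°, 180°, 252°, 324°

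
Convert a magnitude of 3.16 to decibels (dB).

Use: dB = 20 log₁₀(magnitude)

dB = 20 log₁₀(3.16) = 10.0 dB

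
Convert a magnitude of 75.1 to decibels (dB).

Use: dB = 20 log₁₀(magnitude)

dB = 20 log₁₀(75.1) = 37.5 dB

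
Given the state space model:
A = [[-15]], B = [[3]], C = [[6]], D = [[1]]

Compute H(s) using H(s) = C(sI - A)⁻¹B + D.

(sI - A)⁻¹ = 1/(s + 15). H(s) = 6×3/(s + 15) + 1 = (s + 33)/(s + 15).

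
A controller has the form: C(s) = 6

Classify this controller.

This is a Proportional (P) controller.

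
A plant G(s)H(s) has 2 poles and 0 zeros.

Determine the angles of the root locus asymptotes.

n - m = 2 - 0 = 2. Angles: θk = (2k + 1)·180°/2 = 90°, 270°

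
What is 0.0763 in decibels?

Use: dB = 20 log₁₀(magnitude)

dB = 20 log₁₀(0.0763) = -22.3 dB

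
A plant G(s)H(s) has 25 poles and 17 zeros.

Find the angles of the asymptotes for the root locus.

n - m = 25 - 17 = 8. Angles: θk = (2k + 1)·180°/8 = 22.5°, 67.5°, 112.5°, 157.5°, 202.5°, 247.5°, 292.5°, 337.5°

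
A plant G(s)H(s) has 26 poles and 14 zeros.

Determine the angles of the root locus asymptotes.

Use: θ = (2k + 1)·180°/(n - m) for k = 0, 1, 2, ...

n - m = 26 - 14 = 12. Angles: θk = (2k + 1)·180°/12 = 15°, 45°, 75°, 105°, 135°, 165°, 195°, 225°, 255°, 285°, 315°, 345°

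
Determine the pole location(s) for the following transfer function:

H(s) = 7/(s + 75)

Pole is where denominator = 0: s + 75 = 0, so s = -75.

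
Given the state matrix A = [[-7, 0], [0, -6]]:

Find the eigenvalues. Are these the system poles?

For diagonal matrix, eigenvalues are diagonal entries: λ₁ = -7, λ₂ = -6. Eigenvalues of A = system poles.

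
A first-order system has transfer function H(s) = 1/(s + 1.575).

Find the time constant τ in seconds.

For H(s) = 1/(s + 1/τ), the pole is at -1/τ = -1.575, so τ = 1/1.575 = 0.6349 s.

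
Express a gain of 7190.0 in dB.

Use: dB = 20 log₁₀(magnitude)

dB = 20 log₁₀(7190.0) = 77.1 dB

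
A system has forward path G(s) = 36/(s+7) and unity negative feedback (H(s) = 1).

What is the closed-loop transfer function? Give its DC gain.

T(s) = G/(1+GH) = [36/(s+7)] / [1 + 36/(s+7)] = 36/(s+7+36) = 36/(s+43). DC gain = 36/43 = 0.8372.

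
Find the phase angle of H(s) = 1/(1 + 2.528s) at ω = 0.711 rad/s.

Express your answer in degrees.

Phase = -arctan(ωτ) = -arctan(0.711 × 2.528) = -60.9°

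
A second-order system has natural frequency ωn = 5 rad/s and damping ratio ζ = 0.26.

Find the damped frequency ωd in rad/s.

ωd = ωn√(1 - ζ²) = 5√(1 - 0.26²) = 4.83 rad/s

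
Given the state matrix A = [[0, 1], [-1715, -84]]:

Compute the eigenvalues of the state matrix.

det(A - λI) = λ² - (-84)λ + 1715 = (λ - (-49))(λ - (-35)). Eigenvalues: -49, -35.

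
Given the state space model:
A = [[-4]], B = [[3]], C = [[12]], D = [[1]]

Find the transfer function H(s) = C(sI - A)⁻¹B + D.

(sI - A)⁻¹ = 1/(s + 4). H(s) = 12×3/(s + 4) + 1 = (s + 40)/(s + 4).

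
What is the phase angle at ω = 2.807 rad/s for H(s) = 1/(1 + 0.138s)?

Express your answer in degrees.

Phase = -arctan(ωτ) = -arctan(2.807 × 0.138) = -21.2°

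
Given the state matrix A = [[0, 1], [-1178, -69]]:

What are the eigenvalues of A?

det(A - λI) = λ² - (-69)λ + 1178 = (λ - (-31))(λ - (-38)). Eigenvalues: -31, -38.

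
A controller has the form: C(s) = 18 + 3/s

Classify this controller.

This is a Proportional-Integral (PI) controller.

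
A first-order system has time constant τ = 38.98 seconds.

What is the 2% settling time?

For first-order system, 2% settling time ≈ 4τ = 4 × 38.98 = 155.92 s.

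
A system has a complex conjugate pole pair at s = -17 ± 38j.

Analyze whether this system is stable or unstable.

Real part of poles is -17 (< 0, left half-plane). Stable.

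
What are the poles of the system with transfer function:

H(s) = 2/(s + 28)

Pole is where denominator = 0: s + 28 = 0, so s = -28.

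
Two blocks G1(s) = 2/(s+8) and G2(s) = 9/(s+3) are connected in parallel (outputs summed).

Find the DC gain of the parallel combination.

Parallel: G_eq = G1 + G2. DC gain = G1(0) + G2(0) = 2/8 + 9/3 = 0.25 + 3 = 3.25.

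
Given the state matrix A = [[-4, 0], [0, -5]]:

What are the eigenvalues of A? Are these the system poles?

For diagonal matrix, eigenvalues are diagonal entries: λ₁ = -4, λ₂ = -5. Eigenvalues of A = system poles.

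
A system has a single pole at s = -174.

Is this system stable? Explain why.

Pole at s = -174 is in the left half-plane. Stable.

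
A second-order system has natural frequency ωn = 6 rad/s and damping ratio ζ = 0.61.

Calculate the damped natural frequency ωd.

ωd = ωn√(1 - ζ²) = 6√(1 - 0.61²) = 4.75 rad/s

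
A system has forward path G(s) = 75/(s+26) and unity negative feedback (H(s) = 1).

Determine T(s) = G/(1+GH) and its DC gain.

T(s) = G/(1+GH) = [75/(s+26)] / [1 + 75/(s+26)] = 75/(s+26+75) = 75/(s+101). DC gain = 75/101 = 0.7426.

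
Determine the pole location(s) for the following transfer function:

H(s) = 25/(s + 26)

Pole is where denominator = 0: s + 26 = 0, so s = -26.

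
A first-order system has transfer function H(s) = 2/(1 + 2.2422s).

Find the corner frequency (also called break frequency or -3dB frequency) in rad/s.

Corner frequency = 1/τ = 1/2.2422 = 0.446 rad/s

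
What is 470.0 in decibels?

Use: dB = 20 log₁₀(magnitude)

dB = 20 log₁₀(470.0) = 53.4 dB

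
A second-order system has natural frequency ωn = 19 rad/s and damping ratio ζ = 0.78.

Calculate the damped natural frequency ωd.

ωd = ωn√(1 - ζ²) = 19√(1 - 0.78²) = 11.89 rad/s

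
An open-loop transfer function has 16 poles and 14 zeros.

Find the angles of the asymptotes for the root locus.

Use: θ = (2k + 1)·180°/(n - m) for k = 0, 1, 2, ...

n - m = 16 - 14 = 2. Angles: θk = (2k + 1)·180°/2 = 90°, 270°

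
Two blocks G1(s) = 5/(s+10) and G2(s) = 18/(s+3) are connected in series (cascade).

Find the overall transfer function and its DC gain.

Series: multiply transfer functions. G_eq = 5/(s+10) × 18/(s+3) = 90/((s+10)(s+3)). DC gain = 90/(10×3) = 3.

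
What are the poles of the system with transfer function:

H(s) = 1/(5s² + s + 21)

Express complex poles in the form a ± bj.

Discriminant = 1² - 4×5×21 = 1 - 420 = -419 < 0, so the poles are a complex conjugate pair s = (-1 ± j√419)/(2×5). Real part = -1/(2×5) = -1/10 = -0.1; imaginary part = ±√419/(2×5) ≈ 2.0469. Poles: s = -0.1 ± 2.0469j.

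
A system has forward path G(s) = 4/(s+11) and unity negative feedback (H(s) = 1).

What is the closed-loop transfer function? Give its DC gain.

T(s) = G/(1+GH) = [4/(s+11)] / [1 + 4/(s+11)] = 4/(s+11+4) = 4/(s+15). DC gain = 4/15 = 0.2667.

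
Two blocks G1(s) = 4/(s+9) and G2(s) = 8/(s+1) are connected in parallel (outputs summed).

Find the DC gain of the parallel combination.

Parallel: G_eq = G1 + G2. DC gain = G1(0) + G2(0) = 4/9 + 8/1 = 0.4444 + 8 = 8.4444.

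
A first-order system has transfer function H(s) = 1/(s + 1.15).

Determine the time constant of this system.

For H(s) = 1/(s + 1/τ), the pole is at -1/τ = -1.15, so τ = 1/1.15 = 0.8696 s.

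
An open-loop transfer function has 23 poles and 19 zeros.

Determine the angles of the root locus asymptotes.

n - m = 23 - 19 = 4. Angles: θk = (2k + 1)·180°/4 = 45°, 135°, 225°, 315°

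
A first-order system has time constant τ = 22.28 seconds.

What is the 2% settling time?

For first-order system, 2% settling time ≈ 4τ = 4 × 22.28 = 89.12 s.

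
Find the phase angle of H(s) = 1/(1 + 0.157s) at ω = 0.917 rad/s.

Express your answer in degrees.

Phase = -arctan(ωτ) = -arctan(0.917 × 0.157) = -8.2°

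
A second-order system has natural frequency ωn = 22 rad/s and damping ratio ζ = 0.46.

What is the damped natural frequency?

ωd = ωn√(1 - ζ²) = 22√(1 - 0.46²) = 19.53 rad/s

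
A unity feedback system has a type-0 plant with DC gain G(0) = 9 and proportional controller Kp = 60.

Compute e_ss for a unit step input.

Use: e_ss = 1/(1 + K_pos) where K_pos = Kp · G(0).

K_pos = Kp · G(0) = 60 × 9 = 540. e_ss = 1/(1 + 540) = 0.0018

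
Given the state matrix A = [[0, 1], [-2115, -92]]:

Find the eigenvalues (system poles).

det(A - λI) = λ² - (-92)λ + 2115 = (λ - (-47))(λ - (-45)). Eigenvalues: -47, -45.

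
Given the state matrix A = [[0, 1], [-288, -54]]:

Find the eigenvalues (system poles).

det(A - λI) = λ² - (-54)λ + 288 = (λ - (-6))(λ - (-48)). Eigenvalues: -6, -48.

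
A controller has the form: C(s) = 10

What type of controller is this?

This is a Proportional (P) controller.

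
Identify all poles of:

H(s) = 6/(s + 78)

Pole is where denominator = 0: s + 78 = 0, so s = -78.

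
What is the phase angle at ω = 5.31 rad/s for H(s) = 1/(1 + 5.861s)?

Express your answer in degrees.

Phase = -arctan(ωτ) = -arctan(5.31 × 5.861) = -88.2°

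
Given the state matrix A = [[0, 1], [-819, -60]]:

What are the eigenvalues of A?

det(A - λI) = λ² - (-60)λ + 819 = (λ - (-39))(λ - (-21)). Eigenvalues: -39, -21.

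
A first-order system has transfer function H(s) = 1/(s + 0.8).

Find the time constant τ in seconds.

For H(s) = 1/(s + 1/τ), the pole is at -1/τ = -0.8, so τ = 1/0.8 = 1.25 s.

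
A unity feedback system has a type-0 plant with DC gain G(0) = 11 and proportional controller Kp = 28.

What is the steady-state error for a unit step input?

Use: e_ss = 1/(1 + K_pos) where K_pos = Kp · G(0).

K_pos = Kp · G(0) = 28 × 11 = 308. e_ss = 1/(1 + 308) = 0.0032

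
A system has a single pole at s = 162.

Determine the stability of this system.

Pole at s = 162 is in the right half-plane. Unstable.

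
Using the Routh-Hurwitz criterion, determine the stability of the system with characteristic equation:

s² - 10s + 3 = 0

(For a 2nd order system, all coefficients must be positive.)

Coefficients: 1, -10, 3. b=-10 not positive, so system is unstable.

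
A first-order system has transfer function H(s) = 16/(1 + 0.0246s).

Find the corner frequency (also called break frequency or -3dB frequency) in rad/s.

Corner frequency = 1/τ = 1/0.0246 = 40.65 rad/s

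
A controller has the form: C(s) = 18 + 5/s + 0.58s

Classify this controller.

This is a Proportional-Integral-Derivative (PID) controller.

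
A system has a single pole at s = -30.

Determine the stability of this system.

Pole at s = -30 is in the left half-plane. Stable.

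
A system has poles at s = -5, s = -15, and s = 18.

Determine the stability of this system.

Pole(s) at s = 18 are not in the left half-plane. System is unstable.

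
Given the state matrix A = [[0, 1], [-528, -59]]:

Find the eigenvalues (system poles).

det(A - λI) = λ² - (-59)λ + 528 = (λ - (-11))(λ - (-48)). Eigenvalues: -11, -48.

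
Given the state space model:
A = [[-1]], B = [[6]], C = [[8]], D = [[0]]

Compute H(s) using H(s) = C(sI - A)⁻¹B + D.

(sI - A)⁻¹ = 1/(s + 1). H(s) = 8 × 6/(s + 1) + 0 = 48/(s + 1).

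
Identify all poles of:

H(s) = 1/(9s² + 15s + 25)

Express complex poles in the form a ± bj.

Discriminant = 15² - 4×9×25 = 225 - 900 = -675 < 0, so the poles are a complex conjugate pair s = (-15 ± j√675)/(2×9). Real part = -15/(2×9) = -15/18 ≈ -0.8333; imaginary part = ±√675/(2×9) ≈ 1.4434. Poles: s = -0.8333 ± 1.4434j.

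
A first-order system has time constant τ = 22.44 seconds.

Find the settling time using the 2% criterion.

For first-order system, 2% settling time ≈ 4τ = 4 × 22.44 = 89.76 s.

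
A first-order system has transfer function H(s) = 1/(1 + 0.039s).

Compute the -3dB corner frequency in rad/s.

Corner frequency = 1/τ = 1/0.039 = 25.641 rad/s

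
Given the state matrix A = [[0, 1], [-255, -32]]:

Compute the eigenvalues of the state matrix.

det(A - λI) = λ² - (-32)λ + 255 = (λ - (-15))(λ - (-17)). Eigenvalues: -15, -17.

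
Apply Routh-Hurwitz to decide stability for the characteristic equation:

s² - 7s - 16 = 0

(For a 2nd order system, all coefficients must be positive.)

Coefficients: 1, -7, -16. b=-7, c=-16 not positive, so system is unstable.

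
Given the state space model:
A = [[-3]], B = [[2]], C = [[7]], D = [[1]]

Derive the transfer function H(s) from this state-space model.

(sI - A)⁻¹ = 1/(s + 3). H(s) = 7×2/(s + 3) + 1 = (s + 17)/(s + 3).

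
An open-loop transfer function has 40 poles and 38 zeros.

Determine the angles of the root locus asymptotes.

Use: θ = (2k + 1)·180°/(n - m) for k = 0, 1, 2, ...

n - m = 40 - 38 = 2. Angles: θk = (2k + 1)·180°/2 = 90°, 270°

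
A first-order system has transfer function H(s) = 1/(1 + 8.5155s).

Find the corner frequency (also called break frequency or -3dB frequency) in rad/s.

Corner frequency = 1/τ = 1/8.5155 = 0.117 rad/s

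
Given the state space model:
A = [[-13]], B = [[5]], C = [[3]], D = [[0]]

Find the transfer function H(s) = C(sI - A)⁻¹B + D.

(sI - A)⁻¹ = 1/(s + 13). H(s) = 3 × 5/(s + 13) + 0 = 15/(s + 13).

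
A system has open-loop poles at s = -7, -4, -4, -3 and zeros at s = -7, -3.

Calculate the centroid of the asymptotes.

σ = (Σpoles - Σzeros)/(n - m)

σ = (Σpoles - Σzeros)/(n - m) = (-18 - (-10))/(4 - 2) = -8/2 = -4.0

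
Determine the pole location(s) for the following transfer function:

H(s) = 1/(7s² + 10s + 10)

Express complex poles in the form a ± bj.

Discriminant = 10² - 4×7×10 = 100 - 280 = -180 < 0, so the poles are a complex conjugate pair s = (-10 ± j√180)/(2×7). Real part = -10/(2×7) = -10/14 ≈ -0.7143; imaginary part = ±√180/(2×7) ≈ 0.9583. Poles: s = -0.7143 ± 0.9583j.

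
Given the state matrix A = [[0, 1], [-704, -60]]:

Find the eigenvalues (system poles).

det(A - λI) = λ² - (-60)λ + 704 = (λ - (-16))(λ - (-44)). Eigenvalues: -16, -44.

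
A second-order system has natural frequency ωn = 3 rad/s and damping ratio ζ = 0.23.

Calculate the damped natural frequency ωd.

ωd = ωn√(1 - ζ²) = 3√(1 - 0.23²) = 2.92 rad/s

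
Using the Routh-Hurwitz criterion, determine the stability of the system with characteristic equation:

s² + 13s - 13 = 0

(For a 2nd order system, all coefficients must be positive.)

Coefficients: 1, 13, -13. c=-13 not positive, so system is unstable.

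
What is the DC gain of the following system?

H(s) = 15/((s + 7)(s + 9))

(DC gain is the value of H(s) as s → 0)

DC gain = H(0) = 15/(7 × 9) = 15/63 = 0.2381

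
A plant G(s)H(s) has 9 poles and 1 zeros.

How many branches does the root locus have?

Root locus has n branches where n = number of poles = 9.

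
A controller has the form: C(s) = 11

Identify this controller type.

This is a Proportional (P) controller.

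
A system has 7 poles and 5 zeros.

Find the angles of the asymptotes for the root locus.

n - m = 7 - 5 = 2. Angles: θk = (2k + 1)·180°/2 = 90°, 270°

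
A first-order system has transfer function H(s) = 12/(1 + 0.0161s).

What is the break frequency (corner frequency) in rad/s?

Corner frequency = 1/τ = 1/0.0161 = 62.112 rad/s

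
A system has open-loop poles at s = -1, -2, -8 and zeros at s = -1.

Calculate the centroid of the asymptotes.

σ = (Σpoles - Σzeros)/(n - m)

σ = (Σpoles - Σzeros)/(n - m) = (-11 - (-1))/(3 - 1) = -10/2 = -5.0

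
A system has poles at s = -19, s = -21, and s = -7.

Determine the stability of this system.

All poles are in the left half-plane. System is stable.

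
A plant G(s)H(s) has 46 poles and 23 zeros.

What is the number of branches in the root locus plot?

Root locus has n branches where n = number of poles = 46.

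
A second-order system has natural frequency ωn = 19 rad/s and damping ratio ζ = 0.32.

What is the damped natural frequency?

ωd = ωn√(1 - ζ²) = 19√(1 - 0.32²) = 18.0 rad/s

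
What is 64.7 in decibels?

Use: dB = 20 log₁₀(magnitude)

dB = 20 log₁₀(64.7) = 36.2 dB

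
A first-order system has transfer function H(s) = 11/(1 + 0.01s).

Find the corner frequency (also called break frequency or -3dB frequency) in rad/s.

Corner frequency = 1/τ = 1/0.01 = 100.0 rad/s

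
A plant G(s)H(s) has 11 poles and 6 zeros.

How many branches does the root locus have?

Root locus has n branches where n = number of poles = 11.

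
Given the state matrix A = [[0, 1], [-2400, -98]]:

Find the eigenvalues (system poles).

det(A - λI) = λ² - (-98)λ + 2400 = (λ - (-48))(λ - (-50)). Eigenvalues: -48, -50.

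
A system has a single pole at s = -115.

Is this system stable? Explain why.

Pole at s = -115 is in the left half-plane. Stable.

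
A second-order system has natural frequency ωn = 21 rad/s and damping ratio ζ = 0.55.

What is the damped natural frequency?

ωd = ωn√(1 - ζ²) = 21√(1 - 0.55²) = 17.54 rad/s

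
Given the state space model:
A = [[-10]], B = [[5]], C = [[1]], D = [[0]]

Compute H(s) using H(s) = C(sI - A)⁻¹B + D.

(sI - A)⁻¹ = 1/(s + 10). H(s) = 1 × 5/(s + 10) + 0 = 5/(s + 10).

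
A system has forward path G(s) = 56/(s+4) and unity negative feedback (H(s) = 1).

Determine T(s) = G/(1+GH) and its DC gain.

T(s) = G/(1+GH) = [56/(s+4)] / [1 + 56/(s+4)] = 56/(s+4+56) = 56/(s+60). DC gain = 56/60 = 0.9333.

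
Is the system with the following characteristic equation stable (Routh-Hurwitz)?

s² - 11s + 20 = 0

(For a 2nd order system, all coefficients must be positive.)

Coefficients: 1, -11, 20. b=-11 not positive, so system is unstable.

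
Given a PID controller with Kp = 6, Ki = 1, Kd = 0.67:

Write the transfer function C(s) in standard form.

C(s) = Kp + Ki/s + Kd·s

Substituting values: C(s) = 6 + 1/s + 0.67s = (0.67s² + 6s + 1)/s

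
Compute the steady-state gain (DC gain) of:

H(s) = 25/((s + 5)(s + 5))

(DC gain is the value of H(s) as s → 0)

DC gain = H(0) = 25/(5 × 5) = 25/25 = 1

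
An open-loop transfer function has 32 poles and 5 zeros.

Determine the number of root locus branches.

Root locus has n branches where n = number of poles = 32.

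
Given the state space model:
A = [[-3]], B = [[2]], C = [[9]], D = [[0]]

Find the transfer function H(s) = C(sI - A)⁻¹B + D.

(sI - A)⁻¹ = 1/(s + 3). H(s) = 9 × 2/(s + 3) + 0 = 18/(s + 3).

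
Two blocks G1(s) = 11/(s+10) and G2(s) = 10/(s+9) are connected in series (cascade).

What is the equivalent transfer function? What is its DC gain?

Series: multiply transfer functions. G_eq = 11/(s+10) × 10/(s+9) = 110/((s+10)(s+9)). DC gain = 110/(10×9) = 1.2222.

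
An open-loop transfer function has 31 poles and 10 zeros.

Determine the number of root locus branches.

Root locus has n branches where n = number of poles = 31.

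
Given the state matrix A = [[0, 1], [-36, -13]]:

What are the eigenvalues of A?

det(A - λI) = λ² - (-13)λ + 36 = (λ - (-9))(λ - (-4)). Eigenvalues: -9, -4.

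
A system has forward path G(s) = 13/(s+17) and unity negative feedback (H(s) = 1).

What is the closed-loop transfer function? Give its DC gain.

T(s) = G/(1+GH) = [13/(s+17)] / [1 + 13/(s+17)] = 13/(s+17+13) = 13/(s+30). DC gain = 13/30 = 0.4333.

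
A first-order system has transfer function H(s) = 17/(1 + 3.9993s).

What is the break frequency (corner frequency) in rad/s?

Corner frequency = 1/τ = 1/3.9993 = 0.25 rad/s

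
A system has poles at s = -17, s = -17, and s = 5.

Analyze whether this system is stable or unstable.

Pole(s) at s = 5 are not in the left half-plane. System is unstable.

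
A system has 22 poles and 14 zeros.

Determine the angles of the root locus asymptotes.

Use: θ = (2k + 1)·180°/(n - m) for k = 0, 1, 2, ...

n - m = 22 - 14 = 8. Angles: θk = (2k + 1)·180°/8 = 22.5°, 67.5°, 112.5°, 157.5°, 202.5°, 247.5°, 292.5°, 337.5°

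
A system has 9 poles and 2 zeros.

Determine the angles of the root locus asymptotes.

n - m = 9 - 2 = 7. Angles: θk = (2k + 1)·180°/7 = 25.71°, 77.14°, 128.57°, 180°, 231.43°, 282.86°, 334.29°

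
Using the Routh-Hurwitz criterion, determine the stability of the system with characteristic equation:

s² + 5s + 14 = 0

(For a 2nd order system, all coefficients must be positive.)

Coefficients: 1, 5, 14. All positive, so system is stable.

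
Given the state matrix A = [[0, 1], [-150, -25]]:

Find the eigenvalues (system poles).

det(A - λI) = λ² - (-25)λ + 150 = (λ - (-15))(λ - (-10)). Eigenvalues: -15, -10.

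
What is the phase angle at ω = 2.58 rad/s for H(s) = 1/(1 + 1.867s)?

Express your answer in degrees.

Phase = -arctan(ωτ) = -arctan(2.58 × 1.867) = -78.3°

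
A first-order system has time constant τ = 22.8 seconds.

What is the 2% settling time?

For first-order system, 2% settling time ≈ 4τ = 4 × 22.8 = 91.2 s.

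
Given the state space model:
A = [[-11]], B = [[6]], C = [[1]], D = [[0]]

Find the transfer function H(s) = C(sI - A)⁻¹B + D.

(sI - A)⁻¹ = 1/(s + 11). H(s) = 1 × 6/(s + 11) + 0 = 6/(s + 11).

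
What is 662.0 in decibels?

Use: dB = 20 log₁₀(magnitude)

dB = 20 log₁₀(662.0) = 56.4 dB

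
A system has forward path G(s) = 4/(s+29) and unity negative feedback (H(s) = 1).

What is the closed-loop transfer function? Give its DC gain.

T(s) = G/(1+GH) = [4/(s+29)] / [1 + 4/(s+29)] = 4/(s+29+4) = 4/(s+33). DC gain = 4/33 = 0.1212.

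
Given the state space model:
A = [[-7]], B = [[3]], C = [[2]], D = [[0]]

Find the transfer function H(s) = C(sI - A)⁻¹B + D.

(sI - A)⁻¹ = 1/(s + 7). H(s) = 2 × 3/(s + 7) + 0 = 6/(s + 7).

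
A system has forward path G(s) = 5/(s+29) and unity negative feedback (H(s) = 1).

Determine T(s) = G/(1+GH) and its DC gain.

T(s) = G/(1+GH) = [5/(s+29)] / [1 + 5/(s+29)] = 5/(s+29+5) = 5/(s+34). DC gain = 5/34 = 0.1471.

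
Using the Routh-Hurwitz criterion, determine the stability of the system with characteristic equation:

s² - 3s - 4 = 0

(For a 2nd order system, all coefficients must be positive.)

Coefficients: 1, -3, -4. b=-3, c=-4 not positive, so system is unstable.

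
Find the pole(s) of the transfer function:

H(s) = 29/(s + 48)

Pole is where denominator = 0: s + 48 = 0, so s = -48.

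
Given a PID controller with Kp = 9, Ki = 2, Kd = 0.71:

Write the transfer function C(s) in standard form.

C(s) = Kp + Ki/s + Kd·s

Substituting values: C(s) = 9 + 2/s + 0.71s = (0.71s² + 9s + 2)/s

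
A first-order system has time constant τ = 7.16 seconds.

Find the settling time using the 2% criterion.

For first-order system, 2% settling time ≈ 4τ = 4 × 7.16 = 28.64 s.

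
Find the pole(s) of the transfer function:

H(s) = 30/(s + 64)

Pole is where denominator = 0: s + 64 = 0, so s = -64.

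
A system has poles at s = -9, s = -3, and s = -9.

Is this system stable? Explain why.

All poles are in the left half-plane. System is stable.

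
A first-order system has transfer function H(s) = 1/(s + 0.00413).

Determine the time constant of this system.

For H(s) = 1/(s + 1/τ), the pole is at -1/τ = -0.00413, so τ = 1/0.00413 = 242.1 s.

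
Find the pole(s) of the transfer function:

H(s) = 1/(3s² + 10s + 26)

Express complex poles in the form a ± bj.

Discriminant = 10² - 4×3×26 = 100 - 312 = -212 < 0, so the poles are a complex conjugate pair s = (-10 ± j√212)/(2×3). Real part = -10/(2×3) = -10/6 ≈ -1.6667; imaginary part = ±√212/(2×3) ≈ 2.4267. Poles: s = -1.6667 ± 2.4267j.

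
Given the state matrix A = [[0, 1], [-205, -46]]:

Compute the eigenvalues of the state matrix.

det(A - λI) = λ² - (-46)λ + 205 = (λ - (-41))(λ - (-5)). Eigenvalues: -41, -5.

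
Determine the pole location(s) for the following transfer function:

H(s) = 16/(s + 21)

Pole is where denominator = 0: s + 21 = 0, so s = -21.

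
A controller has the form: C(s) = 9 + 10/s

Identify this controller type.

This is a Proportional-Integral (PI) controller.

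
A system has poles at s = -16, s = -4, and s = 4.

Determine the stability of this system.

Pole(s) at s = 4 are not in the left half-plane. System is unstable.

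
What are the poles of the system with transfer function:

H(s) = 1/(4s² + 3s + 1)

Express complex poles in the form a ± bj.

Discriminant = 3² - 4×4×1 = 9 - 16 = -7 < 0, so the poles are a complex conjugate pair s = (-3 ± j√7)/(2×4). Real part = -3/(2×4) = -3/8 = -0.375; imaginary part = ±√7/(2×4) ≈ 0.3307. Poles: s = -0.375 ± 0.3307j.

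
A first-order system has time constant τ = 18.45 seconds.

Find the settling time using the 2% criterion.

For first-order system, 2% settling time ≈ 4τ = 4 × 18.45 = 73.8 s.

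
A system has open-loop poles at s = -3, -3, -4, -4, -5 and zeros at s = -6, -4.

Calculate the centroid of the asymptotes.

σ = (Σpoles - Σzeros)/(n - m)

σ = (Σpoles - Σzeros)/(n - m) = (-19 - (-10))/(5 - 2) = -9/3 = -3.0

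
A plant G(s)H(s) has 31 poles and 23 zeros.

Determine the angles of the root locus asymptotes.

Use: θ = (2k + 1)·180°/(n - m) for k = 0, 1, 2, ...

n - m = 31 - 23 = 8. Angles: θk = (2k + 1)·180°/8 = 22.5°, 67.5°, 112.5°, 157.5°, 202.5°, 247.5°, 292.5°, 337.5°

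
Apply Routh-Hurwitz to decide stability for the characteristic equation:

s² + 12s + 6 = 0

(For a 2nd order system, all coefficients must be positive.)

Coefficients: 1, 12, 6. All positive, so system is stable.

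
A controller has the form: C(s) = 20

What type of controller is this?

This is a Proportional (P) controller.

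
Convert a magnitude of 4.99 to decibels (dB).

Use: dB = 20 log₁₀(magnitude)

dB = 20 log₁₀(4.99) = 14.0 dB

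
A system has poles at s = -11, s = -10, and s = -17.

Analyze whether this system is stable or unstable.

All poles are in the left half-plane. System is stable.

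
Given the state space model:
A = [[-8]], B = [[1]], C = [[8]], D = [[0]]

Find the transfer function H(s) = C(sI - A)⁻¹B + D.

(sI - A)⁻¹ = 1/(s + 8). H(s) = 8 × 1/(s + 8) + 0 = 8/(s + 8).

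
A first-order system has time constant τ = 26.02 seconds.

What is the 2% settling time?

For first-order system, 2% settling time ≈ 4τ = 4 × 26.02 = 104.08 s.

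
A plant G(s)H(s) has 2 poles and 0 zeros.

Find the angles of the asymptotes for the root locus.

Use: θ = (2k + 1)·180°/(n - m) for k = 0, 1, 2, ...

n - m = 2 - 0 = 2. Angles: θk = (2k + 1)·180°/2 = 90°, 270°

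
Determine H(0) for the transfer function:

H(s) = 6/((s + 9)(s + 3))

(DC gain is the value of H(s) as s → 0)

DC gain = H(0) = 6/(9 × 3) = 6/27 = 0.2222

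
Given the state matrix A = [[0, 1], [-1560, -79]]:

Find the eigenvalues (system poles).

det(A - λI) = λ² - (-79)λ + 1560 = (λ - (-40))(λ - (-39)). Eigenvalues: -40, -39.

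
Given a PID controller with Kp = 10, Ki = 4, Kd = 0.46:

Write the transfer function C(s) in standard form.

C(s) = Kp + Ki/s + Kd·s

Substituting values: C(s) = 10 + 4/s + 0.46s = (0.46s² + 10s + 4)/s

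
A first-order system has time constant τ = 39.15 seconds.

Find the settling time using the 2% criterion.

For first-order system, 2% settling time ≈ 4τ = 4 × 39.15 = 156.6 s.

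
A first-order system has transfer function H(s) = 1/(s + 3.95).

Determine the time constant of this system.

For H(s) = 1/(s + 1/τ), the pole is at -1/τ = -3.95, so τ = 1/3.95 = 0.2532 s.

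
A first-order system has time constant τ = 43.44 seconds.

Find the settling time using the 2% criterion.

For first-order system, 2% settling time ≈ 4τ = 4 × 43.44 = 173.76 s.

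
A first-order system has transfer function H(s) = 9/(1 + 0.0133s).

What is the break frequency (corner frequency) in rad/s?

Corner frequency = 1/τ = 1/0.0133 = 75.188 rad/s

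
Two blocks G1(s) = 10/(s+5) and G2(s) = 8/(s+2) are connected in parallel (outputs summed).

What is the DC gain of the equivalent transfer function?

Parallel: G_eq = G1 + G2. DC gain = G1(0) + G2(0) = 10/5 + 8/2 = 2 + 4 = 6.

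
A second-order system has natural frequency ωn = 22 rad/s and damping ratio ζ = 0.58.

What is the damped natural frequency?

ωd = ωn√(1 - ζ²) = 22√(1 - 0.58²) = 17.92 rad/s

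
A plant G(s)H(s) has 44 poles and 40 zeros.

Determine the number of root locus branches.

Root locus has n branches where n = number of poles = 44.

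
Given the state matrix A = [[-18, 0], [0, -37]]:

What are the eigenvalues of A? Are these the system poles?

For diagonal matrix, eigenvalues are diagonal entries: λ₁ = -18, λ₂ = -37. Eigenvalues of A = system poles.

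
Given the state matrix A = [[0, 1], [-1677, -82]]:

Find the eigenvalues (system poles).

det(A - λI) = λ² - (-82)λ + 1677 = (λ - (-43))(λ - (-39)). Eigenvalues: -43, -39.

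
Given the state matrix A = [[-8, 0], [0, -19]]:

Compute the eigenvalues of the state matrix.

For diagonal matrix, eigenvalues are diagonal entries: λ₁ = -8, λ₂ = -19.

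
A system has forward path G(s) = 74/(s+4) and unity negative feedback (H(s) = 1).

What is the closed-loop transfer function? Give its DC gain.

T(s) = G/(1+GH) = [74/(s+4)] / [1 + 74/(s+4)] = 74/(s+4+74) = 74/(s+78). DC gain = 74/78 = 0.9487.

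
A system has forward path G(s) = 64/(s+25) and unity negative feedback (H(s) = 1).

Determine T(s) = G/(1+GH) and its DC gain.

T(s) = G/(1+GH) = [64/(s+25)] / [1 + 64/(s+25)] = 64/(s+25+64) = 64/(s+89). DC gain = 64/89 = 0.7191.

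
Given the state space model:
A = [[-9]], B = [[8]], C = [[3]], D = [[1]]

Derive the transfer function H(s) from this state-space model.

(sI - A)⁻¹ = 1/(s + 9). H(s) = 3×8/(s + 9) + 1 = (s + 33)/(s + 9).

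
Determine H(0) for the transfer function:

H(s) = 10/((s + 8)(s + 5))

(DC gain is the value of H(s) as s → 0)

DC gain = H(0) = 10/(8 × 5) = 10/40 = 0.25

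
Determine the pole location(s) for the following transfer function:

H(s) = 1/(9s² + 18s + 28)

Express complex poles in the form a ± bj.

Discriminant = 18² - 4×9×28 = 324 - 1008 = -684 < 0, so the poles are a complex conjugate pair s = (-18 ± j√684)/(2×9). Real part = -18/(2×9) = -18/18 = -1; imaginary part = ±√684/(2×9) ≈ 1.4530. Poles: s = -1 ± 1.4530j.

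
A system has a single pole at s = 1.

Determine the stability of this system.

Pole at s = 1 is in the right half-plane. Unstable.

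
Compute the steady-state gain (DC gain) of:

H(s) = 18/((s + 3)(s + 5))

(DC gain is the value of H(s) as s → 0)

DC gain = H(0) = 18/(3 × 5) = 18/15 = 1.2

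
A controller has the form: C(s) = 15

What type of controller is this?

This is a Proportional (P) controller.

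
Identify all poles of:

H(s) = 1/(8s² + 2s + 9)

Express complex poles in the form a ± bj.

Discriminant = 2² - 4×8×9 = 4 - 288 = -284 < 0, so the poles are a complex conjugate pair s = (-2 ± j√284)/(2×8). Real part = -2/(2×8) = -2/16 = -0.125; imaginary part = ±√284/(2×8) ≈ 1.0533. Poles: s = -0.125 ± 1.0533j.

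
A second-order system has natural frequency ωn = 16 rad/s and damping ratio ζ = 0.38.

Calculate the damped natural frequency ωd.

ωd = ωn√(1 - ζ²) = 16√(1 - 0.38²) = 14.8 rad/s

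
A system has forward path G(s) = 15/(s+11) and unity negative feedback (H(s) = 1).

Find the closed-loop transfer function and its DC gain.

T(s) = G/(1+GH) = [15/(s+11)] / [1 + 15/(s+11)] = 15/(s+11+15) = 15/(s+26). DC gain = 15/26 = 0.5769.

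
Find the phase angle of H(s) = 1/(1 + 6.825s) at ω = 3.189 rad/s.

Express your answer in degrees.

Phase = -arctan(ωτ) = -arctan(3.189 × 6.825) = -87.4°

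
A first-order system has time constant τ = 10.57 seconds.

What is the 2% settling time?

For first-order system, 2% settling time ≈ 4τ = 4 × 10.57 = 42.28 s.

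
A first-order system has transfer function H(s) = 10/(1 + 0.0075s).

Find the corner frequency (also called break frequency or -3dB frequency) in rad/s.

Corner frequency = 1/τ = 1/0.0075 = 133.333 rad/s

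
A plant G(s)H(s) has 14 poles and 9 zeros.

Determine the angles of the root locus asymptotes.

n - m = 14 - 9 = 5. Angles: θk = (2k + 1)·180°/5 = 36°, 108°, 180°, 252°, 324°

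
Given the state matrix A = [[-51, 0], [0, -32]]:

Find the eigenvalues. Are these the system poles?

For diagonal matrix, eigenvalues are diagonal entries: λ₁ = -51, λ₂ = -32. Eigenvalues of A = system poles.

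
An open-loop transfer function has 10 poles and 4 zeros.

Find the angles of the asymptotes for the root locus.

n - m = 10 - 4 = 6. Angles: θk = (2k + 1)·180°/6 = 30°, 90°, 150°, 210°, 270°, 330°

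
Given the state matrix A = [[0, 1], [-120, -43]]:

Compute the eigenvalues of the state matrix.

det(A - λI) = λ² - (-43)λ + 120 = (λ - (-3))(λ - (-40)). Eigenvalues: -3, -40.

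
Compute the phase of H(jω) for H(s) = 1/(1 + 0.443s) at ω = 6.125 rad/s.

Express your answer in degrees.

Phase = -arctan(ωτ) = -arctan(6.125 × 0.443) = -69.8°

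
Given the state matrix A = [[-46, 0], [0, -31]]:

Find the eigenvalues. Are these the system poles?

For diagonal matrix, eigenvalues are diagonal entries: λ₁ = -46, λ₂ = -31. Eigenvalues of A = system poles.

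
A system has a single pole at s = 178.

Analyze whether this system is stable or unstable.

Pole at s = 178 is in the right half-plane. Unstable.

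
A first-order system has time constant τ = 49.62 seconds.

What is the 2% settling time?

For first-order system, 2% settling time ≈ 4τ = 4 × 49.62 = 198.48 s.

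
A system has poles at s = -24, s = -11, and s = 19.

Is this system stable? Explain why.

Pole(s) at s = 19 are not in the left half-plane. System is unstable.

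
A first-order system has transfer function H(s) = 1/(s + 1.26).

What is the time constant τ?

For H(s) = 1/(s + 1/τ), the pole is at -1/τ = -1.26, so τ = 1/1.26 = 0.7937 s.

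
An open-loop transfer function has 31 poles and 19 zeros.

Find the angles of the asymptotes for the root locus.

n - m = 31 - 19 = 12. Angles: θk = (2k + 1)·180°/12 = 15°, 45°, 75°, 105°, 135°, 165°, 195°, 225°, 255°, 285°, 315°, 345°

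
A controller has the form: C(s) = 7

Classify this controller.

This is a Proportional (P) controller.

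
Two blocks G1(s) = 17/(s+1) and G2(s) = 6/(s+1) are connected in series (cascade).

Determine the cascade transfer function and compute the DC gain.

Series: multiply transfer functions. G_eq = 17/(s+1) × 6/(s+1) = 102/((s+1)(s+1)). DC gain = 102/(1×1) = 102.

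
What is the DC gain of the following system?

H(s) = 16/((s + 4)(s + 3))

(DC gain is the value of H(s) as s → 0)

DC gain = H(0) = 16/(4 × 3) = 16/12 = 1.3333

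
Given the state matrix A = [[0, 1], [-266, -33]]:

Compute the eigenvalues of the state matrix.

det(A - λI) = λ² - (-33)λ + 266 = (λ - (-19))(λ - (-14)). Eigenvalues: -19, -14.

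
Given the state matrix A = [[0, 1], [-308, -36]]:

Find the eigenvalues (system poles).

det(A - λI) = λ² - (-36)λ + 308 = (λ - (-22))(λ - (-14)). Eigenvalues: -22, -14.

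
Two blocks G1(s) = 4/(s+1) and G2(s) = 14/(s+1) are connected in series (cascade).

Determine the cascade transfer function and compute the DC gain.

Series: multiply transfer functions. G_eq = 4/(s+1) × 14/(s+1) = 56/((s+1)(s+1)). DC gain = 56/(1×1) = 56.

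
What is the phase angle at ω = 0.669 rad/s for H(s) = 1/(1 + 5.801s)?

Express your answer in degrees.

Phase = -arctan(ωτ) = -arctan(0.669 × 5.801) = -75.6°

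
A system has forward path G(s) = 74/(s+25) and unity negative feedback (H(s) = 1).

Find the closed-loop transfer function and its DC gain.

T(s) = G/(1+GH) = [74/(s+25)] / [1 + 74/(s+25)] = 74/(s+25+74) = 74/(s+99). DC gain = 74/99 = 0.7475.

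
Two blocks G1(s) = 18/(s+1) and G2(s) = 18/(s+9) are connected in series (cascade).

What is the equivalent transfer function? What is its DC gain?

Series: multiply transfer functions. G_eq = 18/(s+1) × 18/(s+9) = 324/((s+1)(s+9)). DC gain = 324/(1×9) = 36.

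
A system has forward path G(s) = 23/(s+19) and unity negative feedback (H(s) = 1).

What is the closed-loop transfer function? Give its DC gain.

T(s) = G/(1+GH) = [23/(s+19)] / [1 + 23/(s+19)] = 23/(s+19+23) = 23/(s+42). DC gain = 23/42 = 0.5476.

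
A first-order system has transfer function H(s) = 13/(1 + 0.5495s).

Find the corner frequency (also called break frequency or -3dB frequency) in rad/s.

Corner frequency = 1/τ = 1/0.5495 = 1.82 rad/s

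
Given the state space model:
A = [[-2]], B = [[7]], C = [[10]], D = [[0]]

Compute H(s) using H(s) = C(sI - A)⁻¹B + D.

(sI - A)⁻¹ = 1/(s + 2). H(s) = 10 × 7/(s + 2) + 0 = 70/(s + 2).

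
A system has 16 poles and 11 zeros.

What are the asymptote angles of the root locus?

n - m = 16 - 11 = 5. Angles: θk = (2k + 1)·180°/5 = 36°, 108°, 180°, 252°, 324°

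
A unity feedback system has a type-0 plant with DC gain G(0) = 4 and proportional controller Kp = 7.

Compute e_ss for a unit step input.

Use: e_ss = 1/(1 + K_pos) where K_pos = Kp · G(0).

K_pos = Kp · G(0) = 7 × 4 = 28. e_ss = 1/(1 + 28) = 0.0345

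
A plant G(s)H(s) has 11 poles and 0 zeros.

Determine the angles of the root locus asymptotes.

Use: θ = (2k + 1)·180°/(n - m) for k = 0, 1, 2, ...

n - m = 11 - 0 = 11. Angles: θk = (2k + 1)·180°/11 = 16.36°, 49.09°, 81.82°, 114.55°, 147.27°, 180°, 212.73°, 245.45°, 278.18°, 310.91°, 343.64°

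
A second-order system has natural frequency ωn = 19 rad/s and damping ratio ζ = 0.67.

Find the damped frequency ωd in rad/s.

ωd = ωn√(1 - ζ²) = 19√(1 - 0.67²) = 14.1 rad/s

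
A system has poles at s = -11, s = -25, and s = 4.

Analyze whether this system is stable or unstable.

Pole(s) at s = 4 are not in the left half-plane. System is unstable.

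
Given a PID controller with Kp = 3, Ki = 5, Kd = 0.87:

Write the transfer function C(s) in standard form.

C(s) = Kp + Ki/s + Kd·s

Substituting values: C(s) = 3 + 5/s + 0.87s = (0.87s² + 3s + 5)/s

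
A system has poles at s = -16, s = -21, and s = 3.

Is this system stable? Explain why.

Pole(s) at s = 3 are not in the left half-plane. System is unstable.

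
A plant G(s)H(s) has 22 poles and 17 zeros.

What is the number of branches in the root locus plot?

Root locus has n branches where n = number of poles = 22.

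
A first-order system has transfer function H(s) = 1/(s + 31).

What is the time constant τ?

For H(s) = 1/(s + 1/τ), the pole is at -1/τ = -31, so τ = 1/31 = 0.0323 s.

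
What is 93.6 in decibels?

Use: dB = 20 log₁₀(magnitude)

dB = 20 log₁₀(93.6) = 39.4 dB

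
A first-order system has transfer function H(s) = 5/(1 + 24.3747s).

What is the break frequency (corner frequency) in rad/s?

Corner frequency = 1/τ = 1/24.3747 = 0.041 rad/s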